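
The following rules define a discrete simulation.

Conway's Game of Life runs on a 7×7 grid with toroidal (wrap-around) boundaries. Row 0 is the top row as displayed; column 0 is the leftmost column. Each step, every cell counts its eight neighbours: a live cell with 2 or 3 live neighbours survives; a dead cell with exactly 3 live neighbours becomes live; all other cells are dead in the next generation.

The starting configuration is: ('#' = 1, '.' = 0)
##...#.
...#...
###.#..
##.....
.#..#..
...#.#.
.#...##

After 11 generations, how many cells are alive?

6

step 0: ##...#.
...#...
###.#..
##.....
.#..#..
...#.#.
.#...##
step 1: ###.##.
...##.#
#.##...
...#...
###.#..
#.#..##
.##..#.
step 2: #......
......#
..#....
#...#..
#.#.##.
....##.
.......
step 3: .......
.......
.......
....###
.#.....
...####
.......
step 4: .......
.......
.....#.
.....#.
#..#...
....##.
....##.
step 5: .......
.......
.......
....#.#
.....##
...#.##
....##.
step 6: .......
.......
.......
......#
#......
.......
....###
step 7: .....#.
.......
.......
.......
.......
.....##
.....#.
step 8: .......
.......
.......
.......
.......
.....##
....##.
step 9: .......
.......
.......
.......
.......
....###
....###
step 10: .....#.
.......
.......
.......
.....#.
....#.#
....#.#
step 11: .....#.
.......
.......
.......
.....#.
....#.#
....#.#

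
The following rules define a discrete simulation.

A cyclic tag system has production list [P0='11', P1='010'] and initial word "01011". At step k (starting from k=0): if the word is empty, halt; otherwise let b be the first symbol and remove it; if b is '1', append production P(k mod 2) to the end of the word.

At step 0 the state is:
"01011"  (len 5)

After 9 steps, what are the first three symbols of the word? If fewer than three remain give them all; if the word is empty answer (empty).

101

[0] "01011"  (len 5)
[1] "1011"  (len 4)
[2] "011010"  (len 6)
[3] "11010"  (len 5)
[4] "1010010"  (len 7)
[5] "01001011"  (len 8)
[6] "1001011"  (len 7)
[7] "00101111"  (len 8)
[8] "0101111"  (len 7)
[9] "101111"  (len 6)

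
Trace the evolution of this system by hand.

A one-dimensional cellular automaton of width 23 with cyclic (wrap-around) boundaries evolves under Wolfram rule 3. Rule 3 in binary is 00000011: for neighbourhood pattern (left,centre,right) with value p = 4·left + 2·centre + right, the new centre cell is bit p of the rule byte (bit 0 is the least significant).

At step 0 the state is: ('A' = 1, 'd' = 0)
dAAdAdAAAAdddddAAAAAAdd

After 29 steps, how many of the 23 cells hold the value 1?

6

step 0: dAAdAdAAAAdddddAAAAAAdd
step 1: AddddddddddAAAAdddddddA
step 2: ddAAAAAAAAAdddddAAAAAAd
step 3: AAddddddddddAAAAddddddd
step 4: dddAAAAAAAAAdddddAAAAAA
step 5: dAAddddddddddAAAAdddddd
step 6: AdddAAAAAAAAAdddddAAAAA
step 7: ddAAddddddddddAAAAddddd
step 8: AAdddAAAAAAAAAdddddAAAA
step 9: dddAAddddddddddAAAAdddd
step 10: AAAdddAAAAAAAAAdddddAAA
step 11: ddddAAddddddddddAAAAddd
step 12: AAAAdddAAAAAAAAAdddddAA
step 13: dddddAAddddddddddAAAAdd
step 14: AAAAAdddAAAAAAAAAdddddA
step 15: ddddddAAddddddddddAAAAd
step 16: AAAAAAdddAAAAAAAAAddddd
step 17: dddddddAAddddddddddAAAA
step 18: dAAAAAAdddAAAAAAAAAdddd
step 19: AdddddddAAddddddddddAAA
step 20: ddAAAAAAdddAAAAAAAAAddd
step 21: AAdddddddAAddddddddddAA
step 22: dddAAAAAAdddAAAAAAAAAdd
step 23: AAAdddddddAAddddddddddA
step 24: ddddAAAAAAdddAAAAAAAAAd
step 25: AAAAdddddddAAdddddddddd
step 26: dddddAAAAAAdddAAAAAAAAA
step 27: dAAAAdddddddAAddddddddd
step 28: AdddddAAAAAAdddAAAAAAAA
step 29: ddAAAAdddddddAAdddddddd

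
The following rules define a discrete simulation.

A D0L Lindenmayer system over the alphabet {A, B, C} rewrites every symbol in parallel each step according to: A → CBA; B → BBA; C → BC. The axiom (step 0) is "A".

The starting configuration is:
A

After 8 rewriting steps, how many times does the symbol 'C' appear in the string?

gen 0: A
gen 1: CBA
gen 2: BCBBACBA
gen 3: BBABCBBABBACBABCBBACBA
gen 4: BBABBACBABBABCBBABBACBABBABBACBABCBBACBABBABCBBABBACBABCBBACBA
gen 5: BBABBACBABBABBACBABCBBACBABBABBACBABBABCBBABBACBABBABBACBA…BACBABBABCBBABBACBABBABBACBABCBBACBABBABCBBABBACBABCBBACBA  (len 176)
gen 6: BBABBACBABBABBACBABCBBACBABBABBACBABBABBACBABCBBACBABBABCB…BACBABBABCBBABBACBABBABBACBABCBBACBABBABCBBABBACBABCBBACBA  (len 500)
gen 7: BBABBACBABBABBACBABCBBACBABBABBACBABBABBACBABCBBACBABBABCB…BACBABBABCBBABBACBABBABBACBABCBBACBABBABCBBABBACBABCBBACBA  (len 1420)
gen 8: BBABBACBABBABBACBABCBBACBABBABBACBABBABBACBABCBBACBABBABCB…BACBABBABCBBABBACBABBABBACBABCBBACBABBABCBBABBACBABCBBACBA  (len 4032)

648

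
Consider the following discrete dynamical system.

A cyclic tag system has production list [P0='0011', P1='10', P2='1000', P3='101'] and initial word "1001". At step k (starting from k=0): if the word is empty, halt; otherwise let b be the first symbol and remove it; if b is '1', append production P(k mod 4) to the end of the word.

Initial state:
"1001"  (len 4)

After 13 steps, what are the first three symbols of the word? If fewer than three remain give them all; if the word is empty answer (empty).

k=0  "1001"  (len 4)
k=1  "0010011"  (len 7)
k=2  "010011"  (len 6)
k=3  "10011"  (len 5)
k=4  "0011101"  (len 7)
k=5  "011101"  (len 6)
k=6  "11101"  (len 5)
k=7  "11011000"  (len 8)
k=8  "1011000101"  (len 10)
k=9  "0110001010011"  (len 13)
k=10  "110001010011"  (len 12)
k=11  "100010100111000"  (len 15)
k=12  "00010100111000101"  (len 17)
k=13  "0010100111000101"  (len 16)

001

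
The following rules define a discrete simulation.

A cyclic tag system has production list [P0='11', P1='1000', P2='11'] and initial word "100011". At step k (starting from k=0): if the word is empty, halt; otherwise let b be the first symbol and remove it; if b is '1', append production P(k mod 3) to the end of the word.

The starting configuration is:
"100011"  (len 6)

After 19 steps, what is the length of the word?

0) "100011"  (len 6)
1) "0001111"  (len 7)
2) "001111"  (len 6)
3) "01111"  (len 5)
4) "1111"  (len 4)
5) "1111000"  (len 7)
6) "11100011"  (len 8)
7) "110001111"  (len 9)
8) "100011111000"  (len 12)
9) "0001111100011"  (len 13)
10) "001111100011"  (len 12)
11) "01111100011"  (len 11)
12) "1111100011"  (len 10)
13) "11110001111"  (len 11)
14) "11100011111000"  (len 14)
15) "110001111100011"  (len 15)
16) "1000111110001111"  (len 16)
17) "0001111100011111000"  (len 19)
18) "001111100011111000"  (len 18)
19) "01111100011111000"  (len 17)

17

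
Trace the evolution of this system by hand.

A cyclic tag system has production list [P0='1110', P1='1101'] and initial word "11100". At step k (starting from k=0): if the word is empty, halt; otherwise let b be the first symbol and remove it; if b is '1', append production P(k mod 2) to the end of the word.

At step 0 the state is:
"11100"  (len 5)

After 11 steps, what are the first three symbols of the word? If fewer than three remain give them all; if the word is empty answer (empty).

[0] "11100"  (len 5)
[1] "11001110"  (len 8)
[2] "10011101101"  (len 11)
[3] "00111011011110"  (len 14)
[4] "0111011011110"  (len 13)
[5] "111011011110"  (len 12)
[6] "110110111101101"  (len 15)
[7] "101101111011011110"  (len 18)
[8] "011011110110111101101"  (len 21)
[9] "11011110110111101101"  (len 20)
[10] "10111101101111011011101"  (len 23)
[11] "01111011011110110111011110"  (len 26)

011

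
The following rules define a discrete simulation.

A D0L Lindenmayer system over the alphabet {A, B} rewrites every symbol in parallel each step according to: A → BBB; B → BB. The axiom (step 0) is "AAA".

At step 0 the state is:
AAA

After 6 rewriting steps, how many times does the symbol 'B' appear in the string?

step 0: AAA
step 1: BBBBBBBBB
step 2: BBBBBBBBBBBBBBBBBB
step 3: BBBBBBBBBBBBBBBBBBBBBBBBBBBBBBBBBBBB
step 4: BBBBBBBBBBBBBBBBBBBBBBBBBBBBBBBBBBBBBBBBBBBBBBBBBBBBBBBBBBBBBBBBBBBBBBBB
step 5: BBBBBBBBBBBBBBBBBBBBBBBBBBBBBBBBBBBBBBBBBBBBBBBBBBBBBBBBBB…BBBBBBBBBBBBBBBBBBBBBBBBBBBBBBBBBBBBBBBBBBBBBBBBBBBBBBBBBB  (len 144)
step 6: BBBBBBBBBBBBBBBBBBBBBBBBBBBBBBBBBBBBBBBBBBBBBBBBBBBBBBBBBB…BBBBBBBBBBBBBBBBBBBBBBBBBBBBBBBBBBBBBBBBBBBBBBBBBBBBBBBBBB  (len 288)

288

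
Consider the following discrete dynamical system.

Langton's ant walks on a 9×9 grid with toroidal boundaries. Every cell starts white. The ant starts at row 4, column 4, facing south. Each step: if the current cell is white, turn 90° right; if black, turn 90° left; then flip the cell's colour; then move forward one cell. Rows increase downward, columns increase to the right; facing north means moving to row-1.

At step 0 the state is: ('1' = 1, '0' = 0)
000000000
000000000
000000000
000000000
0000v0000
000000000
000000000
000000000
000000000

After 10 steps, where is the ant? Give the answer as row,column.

3,5

gen 0: 000000000
000000000
000000000
000000000
0000v0000
000000000
000000000
000000000
000000000
gen 1: 000000000
000000000
000000000
000000000
000<10000
000000000
000000000
000000000
000000000
gen 2: 000000000
000000000
000000000
000^00000
000110000
000000000
000000000
000000000
000000000
gen 3: 000000000
000000000
000000000
0001>0000
000110000
000000000
000000000
000000000
000000000
gen 4: 000000000
000000000
000000000
000110000
0001v0000
000000000
000000000
000000000
000000000
gen 5: 000000000
000000000
000000000
000110000
00010>000
000000000
000000000
000000000
000000000
gen 6: 000000000
000000000
000000000
000110000
000101000
00000v000
000000000
000000000
000000000
gen 7: 000000000
000000000
000000000
000110000
000101000
0000<1000
000000000
000000000
000000000
gen 8: 000000000
000000000
000000000
000110000
0001^1000
000011000
000000000
000000000
000000000
gen 9: 000000000
000000000
000000000
000110000
00011>000
000011000
000000000
000000000
000000000
gen 10: 000000000
000000000
000000000
00011^000
000110000
000011000
000000000
000000000
000000000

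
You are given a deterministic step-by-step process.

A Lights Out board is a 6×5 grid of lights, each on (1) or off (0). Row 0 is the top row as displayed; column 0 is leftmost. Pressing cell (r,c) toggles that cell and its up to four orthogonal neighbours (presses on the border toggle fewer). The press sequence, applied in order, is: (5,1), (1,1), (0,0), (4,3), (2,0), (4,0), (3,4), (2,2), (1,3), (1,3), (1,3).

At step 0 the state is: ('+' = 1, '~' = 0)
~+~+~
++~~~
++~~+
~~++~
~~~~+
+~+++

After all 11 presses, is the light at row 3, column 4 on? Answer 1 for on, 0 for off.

1

0) ~+~+~
++~~~
++~~+
~~++~
~~~~+
+~+++
1) ~+~+~
++~~~
++~~+
~~++~
~+~~+
~+~++
2) ~~~+~
~~+~~
+~~~+
~~++~
~+~~+
~+~++
3) ++~+~
+~+~~
+~~~+
~~++~
~+~~+
~+~++
4) ++~+~
+~+~~
+~~~+
~~+~~
~+++~
~+~~+
5) ++~+~
~~+~~
~+~~+
+~+~~
~+++~
~+~~+
6) ++~+~
~~+~~
~+~~+
~~+~~
+~++~
++~~+
7) ++~+~
~~+~~
~+~~~
~~+++
+~+++
++~~+
8) ++~+~
~~~~~
~~++~
~~~++
+~+++
++~~+
9) ++~~~
~~+++
~~+~~
~~~++
+~+++
++~~+
10) ++~+~
~~~~~
~~++~
~~~++
+~+++
++~~+
11) ++~~~
~~+++
~~+~~
~~~++
+~+++
++~~+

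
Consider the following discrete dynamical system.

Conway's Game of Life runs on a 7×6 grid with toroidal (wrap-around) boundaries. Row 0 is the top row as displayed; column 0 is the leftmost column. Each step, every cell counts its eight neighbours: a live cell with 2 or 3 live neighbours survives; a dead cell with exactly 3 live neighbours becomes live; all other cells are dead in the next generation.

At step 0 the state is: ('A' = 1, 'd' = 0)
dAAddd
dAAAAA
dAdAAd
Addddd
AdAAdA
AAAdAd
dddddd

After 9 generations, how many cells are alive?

0) dAAddd
dAAAAA
dAdAAd
Addddd
AdAAdA
AAAdAd
dddddd
1) AAddAd
dddddA
dAdddd
Addddd
ddAAAd
AdAdAd
AddAdd
2) AAddAd
dAdddA
Addddd
dAAAdd
ddAdAd
ddAdAd
AdAAAd
3) ddddAd
dAdddA
Addddd
dAAAdd
ddddAd
ddAdAd
AdAdAd
4) AAdAAd
AddddA
Addddd
dAAAdd
dAddAd
dAddAd
dAddAd
5) dAAAAd
ddddAd
AdAddA
AAAAdd
AAddAd
AAAAAA
dAddAd
6) dAAdAA
AdddAd
AdAdAA
dddAAd
dddddd
dddddd
dddddd
7) AAdAAA
ddAddd
AAdddd
dddAAd
dddddd
dddddd
dddddd
8) AAAAAA
ddAAAd
dAAAdd
dddddd
dddddd
dddddd
AdddAA
9) dddddd
dddddd
dAddAd
ddAddd
dddddd
dddddA
ddAddd

5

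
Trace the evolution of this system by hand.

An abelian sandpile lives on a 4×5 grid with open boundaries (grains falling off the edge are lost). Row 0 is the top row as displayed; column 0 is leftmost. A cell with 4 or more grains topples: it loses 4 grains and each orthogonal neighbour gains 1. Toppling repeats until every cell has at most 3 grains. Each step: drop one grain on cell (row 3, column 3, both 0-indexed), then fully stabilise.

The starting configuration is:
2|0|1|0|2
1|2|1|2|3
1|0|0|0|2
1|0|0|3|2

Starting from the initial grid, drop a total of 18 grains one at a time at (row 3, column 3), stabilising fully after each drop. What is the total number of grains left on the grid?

gen 0: 2|0|1|0|2
1|2|1|2|3
1|0|0|0|2
1|0|0|3|2
gen 1: 2|0|1|0|2
1|2|1|2|3
1|0|0|1|2
1|0|1|0|3
gen 2: 2|0|1|0|2
1|2|1|2|3
1|0|0|1|2
1|0|1|1|3
gen 3: 2|0|1|0|2
1|2|1|2|3
1|0|0|1|2
1|0|1|2|3
gen 4: 2|0|1|0|2
1|2|1|2|3
1|0|0|1|2
1|0|1|3|3
gen 5: 2|0|1|0|2
1|2|1|2|3
1|0|0|2|3
1|0|2|1|0
gen 6: 2|0|1|0|2
1|2|1|2|3
1|0|0|2|3
1|0|2|2|0
gen 7: 2|0|1|0|2
1|2|1|2|3
1|0|0|2|3
1|0|2|3|0
gen 8: 2|0|1|0|2
1|2|1|2|3
1|0|0|3|3
1|0|3|0|1
gen 9: 2|0|1|0|2
1|2|1|2|3
1|0|0|3|3
1|0|3|1|1
gen 10: 2|0|1|0|2
1|2|1|2|3
1|0|0|3|3
1|0|3|2|1
gen 11: 2|0|1|0|2
1|2|1|2|3
1|0|0|3|3
1|0|3|3|1
gen 12: 2|0|1|1|3
1|2|2|0|1
1|0|2|2|1
1|1|0|2|3
gen 13: 2|0|1|1|3
1|2|2|0|1
1|0|2|2|1
1|1|0|3|3
gen 14: 2|0|1|1|3
1|2|2|0|1
1|0|2|3|2
1|1|1|1|0
gen 15: 2|0|1|1|3
1|2|2|0|1
1|0|2|3|2
1|1|1|2|0
gen 16: 2|0|1|1|3
1|2|2|0|1
1|0|2|3|2
1|1|1|3|0
gen 17: 2|0|1|1|3
1|2|2|1|1
1|0|3|0|3
1|1|2|1|1
gen 18: 2|0|1|1|3
1|2|2|1|1
1|0|3|0|3
1|1|2|2|1

28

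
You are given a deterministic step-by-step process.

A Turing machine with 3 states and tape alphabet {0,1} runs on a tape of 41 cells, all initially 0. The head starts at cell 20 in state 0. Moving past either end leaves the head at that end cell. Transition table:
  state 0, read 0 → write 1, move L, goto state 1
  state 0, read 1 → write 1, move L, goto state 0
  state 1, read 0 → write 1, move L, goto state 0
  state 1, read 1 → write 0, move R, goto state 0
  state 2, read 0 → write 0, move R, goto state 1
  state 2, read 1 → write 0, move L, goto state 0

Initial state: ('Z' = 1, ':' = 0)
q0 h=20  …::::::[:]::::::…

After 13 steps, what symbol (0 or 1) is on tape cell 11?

k=0  q0 h=20  …::::::[:]::::::…
k=1  q1 h=19  …::::::[:]Z:::::…
k=2  q0 h=18  …::::::[:]ZZ::::…
k=3  q1 h=17  …::::::[:]ZZZ:::…
k=4  q0 h=16  …::::::[:]ZZZZ::…
k=5  q1 h=15  …::::::[:]ZZZZZ:…
k=6  q0 h=14  …::::::[:]ZZZZZZ…
k=7  q1 h=13  …::::::[:]ZZZZZZ…
k=8  q0 h=12  …::::::[:]ZZZZZZ…
k=9  q1 h=11  …::::::[:]ZZZZZZ…
k=10  q0 h=10  …::::::[:]ZZZZZZ…
k=11  q1 h= 9  …::::::[:]ZZZZZZ…
k=12  q0 h= 8  …::::::[:]ZZZZZZ…
k=13  q1 h= 7  …::::::[:]ZZZZZZ…

1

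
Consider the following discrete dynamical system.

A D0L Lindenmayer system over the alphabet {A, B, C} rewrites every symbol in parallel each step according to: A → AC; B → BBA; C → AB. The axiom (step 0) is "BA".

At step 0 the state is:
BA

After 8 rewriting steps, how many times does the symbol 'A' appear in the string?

step 0: BA
step 1: BBAAC
step 2: BBABBAACACAB
step 3: BBABBAACBBABBAACACABACABACBBA
step 4: BBABBAACBBABBAACACABBBABBAACBBABBAACACABACABACBBAACABACBBAACABBBABBAAC
step 5: BBABBAACBBABBAACACABBBABBAACBBABBAACACABACABACBBABBABBAACB…BBABBAACACABACBBAACABBBABBAACACABACBBABBABBAACBBABBAACACAB  (len 169)
step 6: BBABBAACBBABBAACACABBBABBAACBBABBAACACABACABACBBABBABBAACB…BBBABBAACBBABBAACBBABBAACACABBBABBAACBBABBAACACABACABACBBA  (len 408)
step 7: BBABBAACBBABBAACACABBBABBAACBBABBAACACABACABACBBABBABBAACB…BAACACABBBABBAACBBABBAACACABACABACBBAACABACBBAACABBBABBAAC  (len 985)
step 8: BBABBAACBBABBAACACABBBABBAACBBABBAACACABACABACBBABBABBAACB…BBABBAACACABACBBAACABBBABBAACACABACBBABBABBAACBBABBAACACAB  (len 2378)

985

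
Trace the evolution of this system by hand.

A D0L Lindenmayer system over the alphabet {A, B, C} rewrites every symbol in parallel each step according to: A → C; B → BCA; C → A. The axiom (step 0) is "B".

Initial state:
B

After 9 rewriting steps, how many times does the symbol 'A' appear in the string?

t=0: B
t=1: BCA
t=2: BCAAC
t=3: BCAACCA
t=4: BCAACCAAC
t=5: BCAACCAACCA
t=6: BCAACCAACCAAC
t=7: BCAACCAACCAACCA
t=8: BCAACCAACCAACCAAC
t=9: BCAACCAACCAACCAACCA

9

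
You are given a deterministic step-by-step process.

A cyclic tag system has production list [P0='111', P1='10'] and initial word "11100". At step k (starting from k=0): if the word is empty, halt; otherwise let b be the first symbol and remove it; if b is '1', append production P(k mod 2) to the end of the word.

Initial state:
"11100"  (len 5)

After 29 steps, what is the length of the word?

0) "11100"  (len 5)
1) "1100111"  (len 7)
2) "10011110"  (len 8)
3) "0011110111"  (len 10)
4) "011110111"  (len 9)
5) "11110111"  (len 8)
6) "111011110"  (len 9)
7) "11011110111"  (len 11)
8) "101111011110"  (len 12)
9) "01111011110111"  (len 14)
10) "1111011110111"  (len 13)
11) "111011110111111"  (len 15)
12) "1101111011111110"  (len 16)
13) "101111011111110111"  (len 18)
14) "0111101111111011110"  (len 19)
15) "111101111111011110"  (len 18)
16) "1110111111101111010"  (len 19)
17) "110111111101111010111"  (len 21)
18) "1011111110111101011110"  (len 22)
19) "011111110111101011110111"  (len 24)
20) "11111110111101011110111"  (len 23)
21) "1111110111101011110111111"  (len 25)
22) "11111011110101111011111110"  (len 26)
23) "1111011110101111011111110111"  (len 28)
24) "11101111010111101111111011110"  (len 29)
25) "1101111010111101111111011110111"  (len 31)
26) "10111101011110111111101111011110"  (len 32)
27) "0111101011110111111101111011110111"  (len 34)
28) "111101011110111111101111011110111"  (len 33)
29) "11101011110111111101111011110111111"  (len 35)

35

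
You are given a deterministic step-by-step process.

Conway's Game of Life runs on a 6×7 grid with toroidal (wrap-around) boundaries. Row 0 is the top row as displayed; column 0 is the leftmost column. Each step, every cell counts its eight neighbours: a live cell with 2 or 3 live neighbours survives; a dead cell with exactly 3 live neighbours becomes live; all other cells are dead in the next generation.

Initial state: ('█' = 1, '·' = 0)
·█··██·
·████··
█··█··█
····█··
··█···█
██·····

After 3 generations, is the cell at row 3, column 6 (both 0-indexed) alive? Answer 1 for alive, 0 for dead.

0

k=0  ·█··██·
·████··
█··█··█
····█··
··█···█
██·····
k=1  ····██·
·█····█
██···█·
█··█·██
██·····
███··██
k=2  ··█·█··
·█··█·█
·██·██·
··█·██·
····█··
··█·██·
k=3  ·██·█··
██··█··
███···█
·██····
·······
····██·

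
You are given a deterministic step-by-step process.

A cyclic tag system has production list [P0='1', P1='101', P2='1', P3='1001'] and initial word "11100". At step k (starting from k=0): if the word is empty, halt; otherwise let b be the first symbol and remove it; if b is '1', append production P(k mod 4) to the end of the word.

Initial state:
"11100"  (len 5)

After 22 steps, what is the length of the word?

[0] "11100"  (len 5)
[1] "11001"  (len 5)
[2] "1001101"  (len 7)
[3] "0011011"  (len 7)
[4] "011011"  (len 6)
[5] "11011"  (len 5)
[6] "1011101"  (len 7)
[7] "0111011"  (len 7)
[8] "111011"  (len 6)
[9] "110111"  (len 6)
[10] "10111101"  (len 8)
[11] "01111011"  (len 8)
[12] "1111011"  (len 7)
[13] "1110111"  (len 7)
[14] "110111101"  (len 9)
[15] "101111011"  (len 9)
[16] "011110111001"  (len 12)
[17] "11110111001"  (len 11)
[18] "1110111001101"  (len 13)
[19] "1101110011011"  (len 13)
[20] "1011100110111001"  (len 16)
[21] "0111001101110011"  (len 16)
[22] "111001101110011"  (len 15)

15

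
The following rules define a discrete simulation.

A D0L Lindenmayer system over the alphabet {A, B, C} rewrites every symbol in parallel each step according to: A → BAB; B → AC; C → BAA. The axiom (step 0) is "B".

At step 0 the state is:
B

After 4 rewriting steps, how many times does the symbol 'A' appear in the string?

18

[0] B
[1] AC
[2] BABBAA
[3] ACBABACACBABBAB
[4] BABBAAACBABACBABBAABABBAAACBABACACBABAC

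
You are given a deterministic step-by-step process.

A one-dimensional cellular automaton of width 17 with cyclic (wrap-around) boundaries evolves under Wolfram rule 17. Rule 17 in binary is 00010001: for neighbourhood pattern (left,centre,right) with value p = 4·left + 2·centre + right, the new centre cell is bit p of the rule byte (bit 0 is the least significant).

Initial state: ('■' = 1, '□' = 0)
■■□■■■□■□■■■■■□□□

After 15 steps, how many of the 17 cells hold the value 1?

2

gen 0: ■■□■■■□■□■■■■■□□□
gen 1: □□□□□□□□□□□□□□■■□
gen 2: ■■■■■■■■■■■■■□□□■
gen 3: □□□□□□□□□□□□□■■□□
gen 4: ■■■■■■■■■■■■□□□■■
gen 5: □□□□□□□□□□□□■■□□□
gen 6: ■■■■■■■■■■■□□□■■■
gen 7: □□□□□□□□□□□■■□□□□
gen 8: ■■■■■■■■■■□□□■■■■
gen 9: □□□□□□□□□□■■□□□□□
gen 10: ■■■■■■■■■□□□■■■■■
gen 11: □□□□□□□□□■■□□□□□□
gen 12: ■■■■■■■■□□□■■■■■■
gen 13: □□□□□□□□■■□□□□□□□
gen 14: ■■■■■■■□□□■■■■■■■
gen 15: □□□□□□□■■□□□□□□□□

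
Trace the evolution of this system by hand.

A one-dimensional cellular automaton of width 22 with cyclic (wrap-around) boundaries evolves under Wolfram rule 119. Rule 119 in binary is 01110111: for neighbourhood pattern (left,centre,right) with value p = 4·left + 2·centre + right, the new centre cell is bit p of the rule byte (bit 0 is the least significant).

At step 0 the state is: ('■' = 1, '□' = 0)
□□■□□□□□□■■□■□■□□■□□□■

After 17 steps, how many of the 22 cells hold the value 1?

21

gen 0: □□■□□□□□□■■□■□■□□■□□□■
gen 1: ■■■■■■■■■□■■■■■■■■■■■■
gen 2: □□□□□□□□■■□□□□□□□□□□□□
gen 3: ■■■■■■■■□■■■■■■■■■■■■■
gen 4: □□□□□□□■■□□□□□□□□□□□□□
gen 5: ■■■■■■■□■■■■■■■■■■■■■■
gen 6: □□□□□□■■□□□□□□□□□□□□□□
gen 7: ■■■■■■□■■■■■■■■■■■■■■■
gen 8: □□□□□■■□□□□□□□□□□□□□□□
gen 9: ■■■■■□■■■■■■■■■■■■■■■■
gen 10: □□□□■■□□□□□□□□□□□□□□□□
gen 11: ■■■■□■■■■■■■■■■■■■■■■■
gen 12: □□□■■□□□□□□□□□□□□□□□□□
gen 13: ■■■□■■■■■■■■■■■■■■■■■■
gen 14: □□■■□□□□□□□□□□□□□□□□□□
gen 15: ■■□■■■■■■■■■■■■■■■■■■■
gen 16: □■■□□□□□□□□□□□□□□□□□□□
gen 17: ■□■■■■■■■■■■■■■■■■■■■■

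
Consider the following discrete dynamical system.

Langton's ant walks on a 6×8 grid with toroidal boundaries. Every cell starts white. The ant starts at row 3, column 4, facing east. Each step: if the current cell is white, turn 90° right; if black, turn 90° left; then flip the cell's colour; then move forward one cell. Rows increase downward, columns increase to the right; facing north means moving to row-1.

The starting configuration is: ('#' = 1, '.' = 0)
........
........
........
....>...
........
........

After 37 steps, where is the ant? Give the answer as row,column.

2,0

[0] ........
........
........
....>...
........
........
[1] ........
........
........
....#...
....v...
........
[2] ........
........
........
....#...
...<#...
........
[3] ........
........
........
...^#...
...##...
........
[4] ........
........
........
...#>...
...##...
........
[5] ........
........
....^...
...#....
...##...
........
[6] ........
........
....#>..
...#....
...##...
........
[7] ........
........
....##..
...#.v..
...##...
........
[8] ........
........
....##..
...#<#..
...##...
........
[9] ........
........
....^#..
...###..
...##...
........
[10] ........
........
...<.#..
...###..
...##...
........
[11] ........
...^....
...#.#..
...###..
...##...
........
[12] ........
...#>...
...#.#..
...###..
...##...
........
[13] ........
...##...
...#v#..
...###..
...##...
........
[14] ........
...##...
...<##..
...###..
...##...
........
[15] ........
...##...
....##..
...v##..
...##...
........
[16] ........
...##...
....##..
....>#..
...##...
........
[17] ........
...##...
....^#..
.....#..
...##...
........
[18] ........
...##...
...<.#..
.....#..
...##...
........
[19] ........
...^#...
...#.#..
.....#..
...##...
........
[20] ........
..<.#...
...#.#..
.....#..
...##...
........
[21] ..^.....
..#.#...
...#.#..
.....#..
...##...
........
[22] ..#>....
..#.#...
...#.#..
.....#..
...##...
........
[23] ..##....
..#v#...
...#.#..
.....#..
...##...
........
[24] ..##....
..<##...
...#.#..
.....#..
...##...
........
[25] ..##....
...##...
..v#.#..
.....#..
...##...
........
[26] ..##....
...##...
.<##.#..
.....#..
...##...
........
[27] ..##....
.^.##...
.###.#..
.....#..
...##...
........
[28] ..##....
.#>##...
.###.#..
.....#..
...##...
........
[29] ..##....
.####...
.#v#.#..
.....#..
...##...
........
[30] ..##....
.####...
.#.>.#..
.....#..
...##...
........
[31] ..##....
.##^#...
.#...#..
.....#..
...##...
........
[32] ..##....
.#<.#...
.#...#..
.....#..
...##...
........
[33] ..##....
.#..#...
.#v..#..
.....#..
...##...
........
[34] ..##....
.#..#...
.<#..#..
.....#..
...##...
........
[35] ..##....
.#..#...
..#..#..
.v...#..
...##...
........
[36] ..##....
.#..#...
..#..#..
<#...#..
...##...
........
[37] ..##....
.#..#...
^.#..#..
##...#..
...##...
........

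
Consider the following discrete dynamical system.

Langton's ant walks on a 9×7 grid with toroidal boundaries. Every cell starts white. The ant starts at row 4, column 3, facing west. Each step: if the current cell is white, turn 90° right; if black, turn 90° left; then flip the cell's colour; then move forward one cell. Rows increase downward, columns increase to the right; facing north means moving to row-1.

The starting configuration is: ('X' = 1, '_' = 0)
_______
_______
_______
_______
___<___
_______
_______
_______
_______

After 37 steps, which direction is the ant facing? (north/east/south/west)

[0] _______
_______
_______
_______
___<___
_______
_______
_______
_______
[1] _______
_______
_______
___^___
___X___
_______
_______
_______
_______
[2] _______
_______
_______
___X>__
___X___
_______
_______
_______
_______
[3] _______
_______
_______
___XX__
___Xv__
_______
_______
_______
_______
[4] _______
_______
_______
___XX__
___<X__
_______
_______
_______
_______
[5] _______
_______
_______
___XX__
____X__
___v___
_______
_______
_______
[6] _______
_______
_______
___XX__
____X__
__<X___
_______
_______
_______
[7] _______
_______
_______
___XX__
__^_X__
__XX___
_______
_______
_______
[8] _______
_______
_______
___XX__
__X>X__
__XX___
_______
_______
_______
[9] _______
_______
_______
___XX__
__XXX__
__Xv___
_______
_______
_______
[10] _______
_______
_______
___XX__
__XXX__
__X_>__
_______
_______
_______
[11] _______
_______
_______
___XX__
__XXX__
__X_X__
____v__
_______
_______
[12] _______
_______
_______
___XX__
__XXX__
__X_X__
___<X__
_______
_______
[13] _______
_______
_______
___XX__
__XXX__
__X^X__
___XX__
_______
_______
[14] _______
_______
_______
___XX__
__XXX__
__XX>__
___XX__
_______
_______
[15] _______
_______
_______
___XX__
__XX^__
__XX___
___XX__
_______
_______
[16] _______
_______
_______
___XX__
__X<___
__XX___
___XX__
_______
_______
[17] _______
_______
_______
___XX__
__X____
__Xv___
___XX__
_______
_______
[18] _______
_______
_______
___XX__
__X____
__X_>__
___XX__
_______
_______
[19] _______
_______
_______
___XX__
__X____
__X_X__
___Xv__
_______
_______
[20] _______
_______
_______
___XX__
__X____
__X_X__
___X_>_
_______
_______
[21] _______
_______
_______
___XX__
__X____
__X_X__
___X_X_
_____v_
_______
[22] _______
_______
_______
___XX__
__X____
__X_X__
___X_X_
____<X_
_______
[23] _______
_______
_______
___XX__
__X____
__X_X__
___X^X_
____XX_
_______
[24] _______
_______
_______
___XX__
__X____
__X_X__
___XX>_
____XX_
_______
[25] _______
_______
_______
___XX__
__X____
__X_X^_
___XX__
____XX_
_______
[26] _______
_______
_______
___XX__
__X____
__X_XX>
___XX__
____XX_
_______
[27] _______
_______
_______
___XX__
__X____
__X_XXX
___XX_v
____XX_
_______
[28] _______
_______
_______
___XX__
__X____
__X_XXX
___XX<X
____XX_
_______
[29] _______
_______
_______
___XX__
__X____
__X_X^X
___XXXX
____XX_
_______
[30] _______
_______
_______
___XX__
__X____
__X_<_X
___XXXX
____XX_
_______
[31] _______
_______
_______
___XX__
__X____
__X___X
___XvXX
____XX_
_______
[32] _______
_______
_______
___XX__
__X____
__X___X
___X_>X
____XX_
_______
[33] _______
_______
_______
___XX__
__X____
__X__^X
___X__X
____XX_
_______
[34] _______
_______
_______
___XX__
__X____
__X__X>
___X__X
____XX_
_______
[35] _______
_______
_______
___XX__
__X___^
__X__X_
___X__X
____XX_
_______
[36] _______
_______
_______
___XX__
>_X___X
__X__X_
___X__X
____XX_
_______
[37] _______
_______
_______
___XX__
X_X___X
v_X__X_
___X__X
____XX_
_______

south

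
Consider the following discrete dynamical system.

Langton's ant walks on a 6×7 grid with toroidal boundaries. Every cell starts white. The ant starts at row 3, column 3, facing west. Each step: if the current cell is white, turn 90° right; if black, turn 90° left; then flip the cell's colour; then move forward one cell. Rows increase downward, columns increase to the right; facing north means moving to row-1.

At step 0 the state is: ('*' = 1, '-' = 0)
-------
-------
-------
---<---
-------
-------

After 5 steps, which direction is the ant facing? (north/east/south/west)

t=0: -------
-------
-------
---<---
-------
-------
t=1: -------
-------
---^---
---*---
-------
-------
t=2: -------
-------
---*>--
---*---
-------
-------
t=3: -------
-------
---**--
---*v--
-------
-------
t=4: -------
-------
---**--
---<*--
-------
-------
t=5: -------
-------
---**--
----*--
---v---
-------

south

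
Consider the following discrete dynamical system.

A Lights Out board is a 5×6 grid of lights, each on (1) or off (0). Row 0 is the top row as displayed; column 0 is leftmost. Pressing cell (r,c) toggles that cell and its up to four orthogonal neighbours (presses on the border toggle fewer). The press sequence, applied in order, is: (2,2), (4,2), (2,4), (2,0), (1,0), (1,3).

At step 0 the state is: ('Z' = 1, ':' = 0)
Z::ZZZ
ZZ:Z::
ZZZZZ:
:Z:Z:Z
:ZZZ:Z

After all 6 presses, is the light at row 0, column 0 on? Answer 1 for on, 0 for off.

0

0) Z::ZZZ
ZZ:Z::
ZZZZZ:
:Z:Z:Z
:ZZZ:Z
1) Z::ZZZ
ZZZZ::
Z:::Z:
:ZZZ:Z
:ZZZ:Z
2) Z::ZZZ
ZZZZ::
Z:::Z:
:Z:Z:Z
:::::Z
3) Z::ZZZ
ZZZZZ:
Z::Z:Z
:Z:ZZZ
:::::Z
4) Z::ZZZ
:ZZZZ:
:Z:Z:Z
ZZ:ZZZ
:::::Z
5) :::ZZZ
Z:ZZZ:
ZZ:Z:Z
ZZ:ZZZ
:::::Z
6) ::::ZZ
Z:::::
ZZ:::Z
ZZ:ZZZ
:::::Z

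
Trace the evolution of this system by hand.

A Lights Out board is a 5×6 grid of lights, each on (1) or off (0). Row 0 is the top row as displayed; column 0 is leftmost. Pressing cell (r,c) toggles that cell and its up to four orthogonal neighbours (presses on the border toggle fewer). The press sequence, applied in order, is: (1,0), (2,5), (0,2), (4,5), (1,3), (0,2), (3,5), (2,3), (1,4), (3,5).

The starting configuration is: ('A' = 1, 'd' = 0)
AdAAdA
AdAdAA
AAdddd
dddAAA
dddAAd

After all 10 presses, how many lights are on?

t=0: AdAAdA
AdAdAA
AAdddd
dddAAA
dddAAd
t=1: ddAAdA
dAAdAA
dAdddd
dddAAA
dddAAd
t=2: ddAAdA
dAAdAd
dAddAA
dddAAd
dddAAd
t=3: dAdddA
dAddAd
dAddAA
dddAAd
dddAAd
t=4: dAdddA
dAddAd
dAddAA
dddAAA
dddAdA
t=5: dAdAdA
dAAAdd
dAdAAA
dddAAA
dddAdA
t=6: ddAddA
dAdAdd
dAdAAA
dddAAA
dddAdA
t=7: ddAddA
dAdAdd
dAdAAd
dddAdd
dddAdd
t=8: ddAddA
dAdddd
dAAddd
dddddd
dddAdd
t=9: ddAdAA
dAdAAA
dAAdAd
dddddd
dddAdd
t=10: ddAdAA
dAdAAA
dAAdAA
ddddAA
dddAdA

15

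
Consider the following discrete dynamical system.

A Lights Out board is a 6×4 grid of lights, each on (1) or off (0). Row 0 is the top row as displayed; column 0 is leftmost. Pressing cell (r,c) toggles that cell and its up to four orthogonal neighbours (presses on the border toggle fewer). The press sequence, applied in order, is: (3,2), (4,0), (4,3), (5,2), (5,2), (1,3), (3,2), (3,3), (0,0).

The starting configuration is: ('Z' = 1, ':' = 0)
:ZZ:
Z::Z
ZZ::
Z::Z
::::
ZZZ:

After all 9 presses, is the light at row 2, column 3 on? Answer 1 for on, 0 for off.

0

step 0: :ZZ:
Z::Z
ZZ::
Z::Z
::::
ZZZ:
step 1: :ZZ:
Z::Z
ZZZ:
ZZZ:
::Z:
ZZZ:
step 2: :ZZ:
Z::Z
ZZZ:
:ZZ:
ZZZ:
:ZZ:
step 3: :ZZ:
Z::Z
ZZZ:
:ZZZ
ZZ:Z
:ZZZ
step 4: :ZZ:
Z::Z
ZZZ:
:ZZZ
ZZZZ
::::
step 5: :ZZ:
Z::Z
ZZZ:
:ZZZ
ZZ:Z
:ZZZ
step 6: :ZZZ
Z:Z:
ZZZZ
:ZZZ
ZZ:Z
:ZZZ
step 7: :ZZZ
Z:Z:
ZZ:Z
::::
ZZZZ
:ZZZ
step 8: :ZZZ
Z:Z:
ZZ::
::ZZ
ZZZ:
:ZZZ
step 9: Z:ZZ
::Z:
ZZ::
::ZZ
ZZZ:
:ZZZ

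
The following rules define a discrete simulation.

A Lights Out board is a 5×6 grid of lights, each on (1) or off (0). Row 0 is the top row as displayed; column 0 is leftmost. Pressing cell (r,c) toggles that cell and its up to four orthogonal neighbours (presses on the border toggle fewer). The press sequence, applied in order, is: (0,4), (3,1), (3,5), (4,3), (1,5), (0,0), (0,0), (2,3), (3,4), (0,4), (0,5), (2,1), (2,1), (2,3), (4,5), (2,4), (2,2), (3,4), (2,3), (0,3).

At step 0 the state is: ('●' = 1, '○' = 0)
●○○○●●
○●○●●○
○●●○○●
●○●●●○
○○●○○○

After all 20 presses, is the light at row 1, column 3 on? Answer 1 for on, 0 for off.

1

k=0  ●○○○●●
○●○●●○
○●●○○●
●○●●●○
○○●○○○
k=1  ●○○●○○
○●○●○○
○●●○○●
●○●●●○
○○●○○○
k=2  ●○○●○○
○●○●○○
○○●○○●
○●○●●○
○●●○○○
k=3  ●○○●○○
○●○●○○
○○●○○○
○●○●○●
○●●○○●
k=4  ●○○●○○
○●○●○○
○○●○○○
○●○○○●
○●○●●●
k=5  ●○○●○●
○●○●●●
○○●○○●
○●○○○●
○●○●●●
k=6  ○●○●○●
●●○●●●
○○●○○●
○●○○○●
○●○●●●
k=7  ●○○●○●
○●○●●●
○○●○○●
○●○○○●
○●○●●●
k=8  ●○○●○●
○●○○●●
○○○●●●
○●○●○●
○●○●●●
k=9  ●○○●○●
○●○○●●
○○○●○●
○●○○●○
○●○●○●
k=10  ●○○○●○
○●○○○●
○○○●○●
○●○○●○
○●○●○●
k=11  ●○○○○●
○●○○○○
○○○●○●
○●○○●○
○●○●○●
k=12  ●○○○○●
○○○○○○
●●●●○●
○○○○●○
○●○●○●
k=13  ●○○○○●
○●○○○○
○○○●○●
○●○○●○
○●○●○●
k=14  ●○○○○●
○●○●○○
○○●○●●
○●○●●○
○●○●○●
k=15  ●○○○○●
○●○●○○
○○●○●●
○●○●●●
○●○●●○
k=16  ●○○○○●
○●○●●○
○○●●○○
○●○●○●
○●○●●○
k=17  ●○○○○●
○●●●●○
○●○○○○
○●●●○●
○●○●●○
k=18  ●○○○○●
○●●●●○
○●○○●○
○●●○●○
○●○●○○
k=19  ●○○○○●
○●●○●○
○●●●○○
○●●●●○
○●○●○○
k=20  ●○●●●●
○●●●●○
○●●●○○
○●●●●○
○●○●○○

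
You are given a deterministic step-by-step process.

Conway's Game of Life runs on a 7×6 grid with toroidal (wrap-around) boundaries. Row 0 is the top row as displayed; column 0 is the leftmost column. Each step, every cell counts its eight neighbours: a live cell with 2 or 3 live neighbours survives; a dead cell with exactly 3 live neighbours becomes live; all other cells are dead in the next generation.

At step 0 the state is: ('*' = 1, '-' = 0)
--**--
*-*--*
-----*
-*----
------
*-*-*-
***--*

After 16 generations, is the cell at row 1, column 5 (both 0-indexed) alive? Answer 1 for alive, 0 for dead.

gen 0: --**--
*-*--*
-----*
-*----
------
*-*-*-
***--*
gen 1: ---**-
******
-*---*
------
-*----
*-**--
*---**
gen 2: ------
-*----
-*-*-*
*-----
-**---
*-***-
***---
gen 3: *-*---
*-*---
-**---
*-----
*-*--*
*----*
*-*--*
gen 4: *-**--
*-**--
*-*---
*-*--*
------
----*-
------
gen 5: --**--
*----*
*-*---
*----*
-----*
------
---*--
gen 6: --***-
*-**-*
------
**---*
*----*
------
--**--
gen 7: -----*
-**--*
--*-*-
-*---*
-*---*
------
--*-*-
gen 8: ******
******
--****
-**-**
------
------
------
gen 9: ------
------
------
***--*
------
------
******
gen 10: ******
------
**----
**----
**----
******
******
gen 11: ------
---**-
**----
--*--*
---**-
------
------
gen 12: ------
------
******
******
---**-
------
------
gen 13: ------
******
------
------
**----
------
------
gen 14: ******
******
******
------
------
------
------
gen 15: ------
------
------
******
------
------
******
gen 16: ******
------
******
******
******
******
******

0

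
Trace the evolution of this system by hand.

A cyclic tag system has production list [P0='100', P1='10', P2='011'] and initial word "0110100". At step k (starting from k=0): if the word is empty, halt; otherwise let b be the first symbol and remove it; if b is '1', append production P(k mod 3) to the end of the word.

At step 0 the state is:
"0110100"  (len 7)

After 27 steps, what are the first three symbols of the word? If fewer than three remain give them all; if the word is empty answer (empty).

step 0: "0110100"  (len 7)
step 1: "110100"  (len 6)
step 2: "1010010"  (len 7)
step 3: "010010011"  (len 9)
step 4: "10010011"  (len 8)
step 5: "001001110"  (len 9)
step 6: "01001110"  (len 8)
step 7: "1001110"  (len 7)
step 8: "00111010"  (len 8)
step 9: "0111010"  (len 7)
step 10: "111010"  (len 6)
step 11: "1101010"  (len 7)
step 12: "101010011"  (len 9)
step 13: "01010011100"  (len 11)
step 14: "1010011100"  (len 10)
step 15: "010011100011"  (len 12)
step 16: "10011100011"  (len 11)
step 17: "001110001110"  (len 12)
step 18: "01110001110"  (len 11)
step 19: "1110001110"  (len 10)
step 20: "11000111010"  (len 11)
step 21: "1000111010011"  (len 13)
step 22: "000111010011100"  (len 15)
step 23: "00111010011100"  (len 14)
step 24: "0111010011100"  (len 13)
step 25: "111010011100"  (len 12)
step 26: "1101001110010"  (len 13)
step 27: "101001110010011"  (len 15)

101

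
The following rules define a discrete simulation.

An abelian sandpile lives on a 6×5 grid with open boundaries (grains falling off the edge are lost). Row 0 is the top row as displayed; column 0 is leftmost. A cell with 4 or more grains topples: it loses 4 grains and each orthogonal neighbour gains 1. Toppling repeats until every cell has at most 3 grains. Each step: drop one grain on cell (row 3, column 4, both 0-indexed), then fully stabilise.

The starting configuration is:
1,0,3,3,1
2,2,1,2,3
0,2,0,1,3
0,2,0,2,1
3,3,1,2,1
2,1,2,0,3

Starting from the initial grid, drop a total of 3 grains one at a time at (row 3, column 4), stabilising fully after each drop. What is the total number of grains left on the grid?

47

t=0: 1,0,3,3,1
2,2,1,2,3
0,2,0,1,3
0,2,0,2,1
3,3,1,2,1
2,1,2,0,3
t=1: 1,0,3,3,1
2,2,1,2,3
0,2,0,1,3
0,2,0,2,2
3,3,1,2,1
2,1,2,0,3
t=2: 1,0,3,3,1
2,2,1,2,3
0,2,0,1,3
0,2,0,2,3
3,3,1,2,1
2,1,2,0,3
t=3: 1,0,3,3,2
2,2,1,3,0
0,2,0,2,1
0,2,0,3,1
3,3,1,2,2
2,1,2,0,3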